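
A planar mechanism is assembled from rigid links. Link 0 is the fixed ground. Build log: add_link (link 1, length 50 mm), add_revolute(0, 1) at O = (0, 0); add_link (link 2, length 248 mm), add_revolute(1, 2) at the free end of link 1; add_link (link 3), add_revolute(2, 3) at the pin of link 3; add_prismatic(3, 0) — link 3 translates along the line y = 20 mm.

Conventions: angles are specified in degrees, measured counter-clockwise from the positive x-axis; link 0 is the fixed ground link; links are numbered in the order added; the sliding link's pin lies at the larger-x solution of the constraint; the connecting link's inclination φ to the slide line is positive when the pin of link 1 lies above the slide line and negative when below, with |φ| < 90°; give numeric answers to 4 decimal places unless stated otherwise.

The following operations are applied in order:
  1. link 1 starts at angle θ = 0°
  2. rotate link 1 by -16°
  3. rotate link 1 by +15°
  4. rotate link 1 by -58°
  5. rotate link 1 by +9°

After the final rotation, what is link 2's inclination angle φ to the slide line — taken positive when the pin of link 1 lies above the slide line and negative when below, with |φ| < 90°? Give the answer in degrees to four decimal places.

geometry: r = 50 mm, L = 248 mm, e = 20 mm; θ starts at 0°
rotate link 1 by -16°: θ ← 0° -16° = -16°
rotate link 1 by +15°: θ ← -16° +15° = -1°
rotate link 1 by -58°: θ ← -1° -58° = -59°
rotate link 1 by +9°: θ ← -59° +9° = -50°
h = r sin θ − e = -38.302222 − 20 = -58.302222
sin φ = h / L = -58.302222 / 248 = -0.23508961
φ = arcsin(-0.23508961) = -13.596905°

-13.5969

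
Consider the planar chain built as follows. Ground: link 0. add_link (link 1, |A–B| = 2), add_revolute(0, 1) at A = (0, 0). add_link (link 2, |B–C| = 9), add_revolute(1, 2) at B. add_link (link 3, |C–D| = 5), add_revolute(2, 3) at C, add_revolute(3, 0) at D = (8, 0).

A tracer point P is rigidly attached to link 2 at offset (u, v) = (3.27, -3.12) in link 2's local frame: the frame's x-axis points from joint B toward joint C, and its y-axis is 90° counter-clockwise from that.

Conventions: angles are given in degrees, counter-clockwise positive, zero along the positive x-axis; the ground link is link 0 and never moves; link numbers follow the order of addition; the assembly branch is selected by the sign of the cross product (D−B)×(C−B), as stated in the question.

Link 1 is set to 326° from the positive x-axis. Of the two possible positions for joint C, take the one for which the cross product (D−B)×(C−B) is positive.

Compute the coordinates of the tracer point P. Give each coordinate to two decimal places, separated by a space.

A=(0,0), D=(8.00,0)
B = A + 2.00·(cos326°, sin326°) = (1.6581, -1.1184)
|BD| = 6.4398
circle(B,9.00) ∩ circle(D,5.00): a=7.5679, h=4.8711
  candidates: C₊=(8.2650,4.9930) cross=31.369; C₋=(9.9569,-4.6011) cross=-31.369
  branch + wants cross > 0 → take C=(8.2650,4.9930) (cross=31.369)
ex = (C−B)/|BC| = (0.7341,0.6790); ey = (-0.6790,0.7341)
P = B + 3.27·ex + -3.12·ey = (6.1772,-1.1883)

6.18 -1.19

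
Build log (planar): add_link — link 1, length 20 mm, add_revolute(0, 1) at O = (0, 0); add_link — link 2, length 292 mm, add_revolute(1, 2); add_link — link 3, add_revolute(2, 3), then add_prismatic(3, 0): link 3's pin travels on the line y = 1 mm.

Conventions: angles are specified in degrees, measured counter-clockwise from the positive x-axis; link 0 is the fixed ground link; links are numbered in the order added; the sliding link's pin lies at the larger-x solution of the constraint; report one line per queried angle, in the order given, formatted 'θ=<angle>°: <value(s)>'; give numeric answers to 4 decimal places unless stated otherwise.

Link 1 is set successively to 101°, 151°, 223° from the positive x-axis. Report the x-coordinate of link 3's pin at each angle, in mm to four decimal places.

geometry: r = 20 mm, L = 292 mm, e = 1 mm
θ=101°: crank pin P = (r cos θ, r sin θ) = (-3.816180, 19.632544)
θ=101°: h = r sin θ − e = 19.632544 − 1 = 18.632544
θ=101°: x = r cos θ + √(L² − h²) = -3.816180 + 291.404922 = 287.588742
θ=151°: crank pin P = (r cos θ, r sin θ) = (-17.492394, 9.696192)
θ=151°: h = r sin θ − e = 9.696192 − 1 = 8.696192
θ=151°: x = r cos θ + √(L² − h²) = -17.492394 + 291.870479 = 274.378084
θ=223°: crank pin P = (r cos θ, r sin θ) = (-14.627074, -13.639967)
θ=223°: h = r sin θ − e = -13.639967 − 1 = -14.639967
θ=223°: x = r cos θ + √(L² − h²) = -14.627074 + 291.632768 = 277.005694

θ=101°: 287.5887
θ=151°: 274.3781
θ=223°: 277.0057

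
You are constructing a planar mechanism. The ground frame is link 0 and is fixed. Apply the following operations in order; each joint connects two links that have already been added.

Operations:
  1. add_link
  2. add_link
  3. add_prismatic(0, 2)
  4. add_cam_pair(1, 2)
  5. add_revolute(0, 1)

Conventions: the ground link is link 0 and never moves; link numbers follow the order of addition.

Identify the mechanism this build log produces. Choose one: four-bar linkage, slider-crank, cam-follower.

links: 3 (incl. ground); joints: 1 revolute, 1 prismatic, 1 higher (cam) pair, forming one closed loop
3 links, revolute + prismatic + higher pair in one loop → cam-follower

cam-follower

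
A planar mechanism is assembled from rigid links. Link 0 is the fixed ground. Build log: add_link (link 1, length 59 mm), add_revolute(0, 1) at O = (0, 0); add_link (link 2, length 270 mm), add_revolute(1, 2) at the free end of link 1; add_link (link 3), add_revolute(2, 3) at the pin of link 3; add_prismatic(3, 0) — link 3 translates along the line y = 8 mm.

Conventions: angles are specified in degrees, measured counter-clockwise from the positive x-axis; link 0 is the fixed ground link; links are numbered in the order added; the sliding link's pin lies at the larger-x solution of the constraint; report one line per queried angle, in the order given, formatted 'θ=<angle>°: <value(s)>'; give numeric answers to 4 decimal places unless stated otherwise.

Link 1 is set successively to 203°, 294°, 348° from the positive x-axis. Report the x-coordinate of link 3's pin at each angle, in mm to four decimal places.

geometry: r = 59 mm, L = 270 mm, e = 8 mm
θ=203°: crank pin P = (r cos θ, r sin θ) = (-54.309786, -23.053137)
θ=203°: h = r sin θ − e = -23.053137 − 8 = -31.053137
θ=203°: x = r cos θ + √(L² − h²) = -54.309786 + 268.208320 = 213.898533
θ=294°: crank pin P = (r cos θ, r sin θ) = (23.997462, -53.899182)
θ=294°: h = r sin θ − e = -53.899182 − 8 = -61.899182
θ=294°: x = r cos θ + √(L² − h²) = 23.997462 + 262.808849 = 286.806311
θ=348°: crank pin P = (r cos θ, r sin θ) = (57.710708, -12.266790)
θ=348°: h = r sin θ − e = -12.266790 − 8 = -20.266790
θ=348°: x = r cos θ + √(L² − h²) = 57.710708 + 269.238291 = 326.948999

θ=203°: 213.8985
θ=294°: 286.8063
θ=348°: 326.9490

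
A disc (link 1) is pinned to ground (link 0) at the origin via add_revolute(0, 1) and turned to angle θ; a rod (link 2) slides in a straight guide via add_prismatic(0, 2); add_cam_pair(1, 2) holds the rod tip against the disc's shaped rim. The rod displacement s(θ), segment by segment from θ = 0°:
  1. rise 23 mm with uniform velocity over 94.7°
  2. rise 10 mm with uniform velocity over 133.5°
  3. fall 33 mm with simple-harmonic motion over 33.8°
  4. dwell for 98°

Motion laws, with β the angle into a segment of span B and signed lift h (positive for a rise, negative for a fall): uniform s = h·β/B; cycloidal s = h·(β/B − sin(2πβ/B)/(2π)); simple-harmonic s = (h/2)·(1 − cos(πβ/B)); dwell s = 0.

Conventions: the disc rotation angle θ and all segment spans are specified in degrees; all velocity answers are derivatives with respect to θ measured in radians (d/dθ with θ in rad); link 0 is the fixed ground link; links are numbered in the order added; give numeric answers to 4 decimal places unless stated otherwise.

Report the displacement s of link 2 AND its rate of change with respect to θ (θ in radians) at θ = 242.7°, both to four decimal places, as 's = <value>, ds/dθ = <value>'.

segment 1 (0° to 94.7°, uniform, h = 23) is passed completely: s = 0.0000 + (23) = 23.0000
segment 2 (94.7° to 228.2°, uniform, h = 10) is passed completely: s = 23.0000 + (10) = 33.0000
θ = 242.7° falls in segment 3 (228.2° to 262°, simple-harmonic, h = -33): β = 242.7 − 228.2 = 14.5°, B = 33.8°; Δs = -33/2·(1 − cos(π·0.4290)) = -12.8498; s = 33.0000 − 12.8498 = 20.1502
velocity in seg [228.2°–262°] (simple-harmonic), θ in radians: β = 14.5° = 0.2531 rad, B = 33.8° = 0.5899 rad; ds/dθ = (πh/(2B)) sin(πβ/B) = (π·(-33)/(2·0.5899)) sin(π·0.4290) = -85.692630 mm/rad

s = 20.1502, ds/dθ = -85.6926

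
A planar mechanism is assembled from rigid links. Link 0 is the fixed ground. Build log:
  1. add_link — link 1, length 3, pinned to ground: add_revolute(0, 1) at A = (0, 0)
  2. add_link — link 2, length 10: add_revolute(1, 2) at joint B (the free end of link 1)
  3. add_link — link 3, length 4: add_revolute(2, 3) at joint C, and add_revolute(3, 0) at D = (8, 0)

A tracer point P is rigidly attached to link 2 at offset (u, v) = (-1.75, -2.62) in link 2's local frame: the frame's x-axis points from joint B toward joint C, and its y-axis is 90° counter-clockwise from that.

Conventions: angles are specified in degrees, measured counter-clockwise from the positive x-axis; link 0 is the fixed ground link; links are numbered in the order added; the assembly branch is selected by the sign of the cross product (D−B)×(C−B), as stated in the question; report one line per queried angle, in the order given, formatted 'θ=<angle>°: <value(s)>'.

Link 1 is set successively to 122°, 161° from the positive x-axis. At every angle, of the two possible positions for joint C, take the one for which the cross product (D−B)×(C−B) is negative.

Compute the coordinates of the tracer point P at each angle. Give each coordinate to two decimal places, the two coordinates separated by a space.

A=(0,0), D=(8.00,0)
θ=122°: B = A + 3.00·(cos122°, sin122°) = (-1.5898, 2.5441)
θ=122°: |BD| = 9.9215
θ=122°: circle(B,10.00) ∩ circle(D,4.00): a=9.1940, h=3.9333
θ=122°:   candidates: C₊=(8.3054,3.9883) cross=39.024; C₋=(6.2882,-3.6152) cross=-39.024
θ=122°:   branch - wants cross < 0 → take C=(6.2882,-3.6152) (cross=-39.024)
θ=122°: ex = (C−B)/|BC| = (0.7878,-0.6159); ey = (0.6159,0.7878)
θ=122°: P = B + -1.75·ex + -2.62·ey = (-4.5822,1.5580)
θ=161°: B = A + 3.00·(cos161°, sin161°) = (-2.8366, 0.9767)
θ=161°: |BD| = 10.8805
θ=161°: circle(B,10.00) ∩ circle(D,4.00): a=9.3004, h=3.6747
θ=161°:   candidates: C₊=(6.7561,3.8017) cross=39.982; C₋=(6.0964,-3.5180) cross=-39.982
θ=161°:   branch - wants cross < 0 → take C=(6.0964,-3.5180) (cross=-39.982)
θ=161°: ex = (C−B)/|BC| = (0.8933,-0.4495); ey = (0.4495,0.8933)
θ=161°: P = B + -1.75·ex + -2.62·ey = (-5.5774,-0.5772)

θ=122°: -4.58 1.56
θ=161°: -5.58 -0.58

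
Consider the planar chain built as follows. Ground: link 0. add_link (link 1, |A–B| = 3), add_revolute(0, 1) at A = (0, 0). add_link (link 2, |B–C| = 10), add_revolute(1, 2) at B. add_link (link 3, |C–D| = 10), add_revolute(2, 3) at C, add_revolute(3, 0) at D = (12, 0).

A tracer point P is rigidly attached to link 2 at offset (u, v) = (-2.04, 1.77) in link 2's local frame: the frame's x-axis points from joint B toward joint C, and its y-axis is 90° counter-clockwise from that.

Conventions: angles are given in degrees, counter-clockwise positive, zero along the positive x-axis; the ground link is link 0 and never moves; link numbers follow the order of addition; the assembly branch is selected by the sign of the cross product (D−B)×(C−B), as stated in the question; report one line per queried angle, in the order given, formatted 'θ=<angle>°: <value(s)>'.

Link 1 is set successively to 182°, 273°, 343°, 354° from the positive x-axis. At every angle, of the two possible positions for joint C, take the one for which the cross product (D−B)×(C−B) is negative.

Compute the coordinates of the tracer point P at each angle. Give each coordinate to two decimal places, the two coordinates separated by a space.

A=(0,0), D=(12.00,0)
θ=182°: B = A + 3.00·(cos182°, sin182°) = (-2.9982, -0.1047)
θ=182°: |BD| = 14.9985
θ=182°: circle(B,10.00) ∩ circle(D,10.00): a=7.4993, h=6.6152
θ=182°:   candidates: C₊=(4.4547,6.5627) cross=99.218; C₋=(4.5471,-6.6674) cross=-99.218
θ=182°:   branch - wants cross < 0 → take C=(4.5471,-6.6674) (cross=-99.218)
θ=182°: ex = (C−B)/|BC| = (0.7545,-0.6563); ey = (0.6563,0.7545)
θ=182°: P = B + -2.04·ex + 1.77·ey = (-3.3758,2.5696)
θ=273°: B = A + 3.00·(cos273°, sin273°) = (0.1570, -2.9959)
θ=273°: |BD| = 12.2160
θ=273°: circle(B,10.00) ∩ circle(D,10.00): a=6.1080, h=7.9178
θ=273°:   candidates: C₊=(4.1367,6.1781) cross=96.725; C₋=(8.0203,-9.1740) cross=-96.725
θ=273°:   branch - wants cross < 0 → take C=(8.0203,-9.1740) (cross=-96.725)
θ=273°: ex = (C−B)/|BC| = (0.7863,-0.6178); ey = (0.6178,0.7863)
θ=273°: P = B + -2.04·ex + 1.77·ey = (-0.3536,-0.3438)
θ=343°: B = A + 3.00·(cos343°, sin343°) = (2.8689, -0.8771)
θ=343°: |BD| = 9.1731
θ=343°: circle(B,10.00) ∩ circle(D,10.00): a=4.5866, h=8.8861
θ=343°:   candidates: C₊=(6.5848,8.4069) cross=81.514; C₋=(8.2841,-9.2840) cross=-81.514
θ=343°:   branch - wants cross < 0 → take C=(8.2841,-9.2840) (cross=-81.514)
θ=343°: ex = (C−B)/|BC| = (0.5415,-0.8407); ey = (0.8407,0.5415)
θ=343°: P = B + -2.04·ex + 1.77·ey = (3.2522,1.7964)
θ=354°: B = A + 3.00·(cos354°, sin354°) = (2.9836, -0.3136)
θ=354°: |BD| = 9.0219
θ=354°: circle(B,10.00) ∩ circle(D,10.00): a=4.5109, h=8.9248
θ=354°:   candidates: C₊=(7.1816,8.7626) cross=80.518; C₋=(7.8020,-9.0762) cross=-80.518
θ=354°:   branch - wants cross < 0 → take C=(7.8020,-9.0762) (cross=-80.518)
θ=354°: ex = (C−B)/|BC| = (0.4818,-0.8763); ey = (0.8763,0.4818)
θ=354°: P = B + -2.04·ex + 1.77·ey = (3.5516,2.3268)

θ=182°: -3.38 2.57
θ=273°: -0.35 -0.34
θ=343°: 3.25 1.80
θ=354°: 3.55 2.33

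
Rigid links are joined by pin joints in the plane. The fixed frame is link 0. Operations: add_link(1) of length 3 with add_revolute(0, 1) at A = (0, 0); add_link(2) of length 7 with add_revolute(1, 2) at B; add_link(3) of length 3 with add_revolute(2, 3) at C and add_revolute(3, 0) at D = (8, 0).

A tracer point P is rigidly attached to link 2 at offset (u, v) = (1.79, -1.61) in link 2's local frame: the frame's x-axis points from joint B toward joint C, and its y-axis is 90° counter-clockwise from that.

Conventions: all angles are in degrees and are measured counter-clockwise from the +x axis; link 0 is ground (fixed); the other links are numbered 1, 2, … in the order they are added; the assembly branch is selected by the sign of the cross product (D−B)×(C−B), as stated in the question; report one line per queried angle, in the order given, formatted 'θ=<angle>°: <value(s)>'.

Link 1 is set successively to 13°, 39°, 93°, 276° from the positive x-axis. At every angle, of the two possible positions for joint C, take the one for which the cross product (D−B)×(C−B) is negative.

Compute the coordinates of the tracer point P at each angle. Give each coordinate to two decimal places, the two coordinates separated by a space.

A=(0,0), D=(8.00,0)
θ=13°: B = A + 3.00·(cos13°, sin13°) = (2.9231, 0.6749)
θ=13°: |BD| = 5.1215
θ=13°: circle(B,7.00) ∩ circle(D,3.00): a=6.4658, h=2.6820
θ=13°:   candidates: C₊=(9.6860,2.4814) cross=13.736; C₋=(8.9792,-2.8357) cross=-13.736
θ=13°:   branch - wants cross < 0 → take C=(8.9792,-2.8357) (cross=-13.736)
θ=13°: ex = (C−B)/|BC| = (0.8652,-0.5015); ey = (0.5015,0.8652)
θ=13°: P = B + 1.79·ex + -1.61·ey = (3.6643,-1.6157)
θ=39°: B = A + 3.00·(cos39°, sin39°) = (2.3314, 1.8880)
θ=39°: |BD| = 5.9747
θ=39°: circle(B,7.00) ∩ circle(D,3.00): a=6.3348, h=2.9783
θ=39°:   candidates: C₊=(9.2828,2.7119) cross=17.794; C₋=(7.4005,-2.9395) cross=-17.794
θ=39°:   branch - wants cross < 0 → take C=(7.4005,-2.9395) (cross=-17.794)
θ=39°: ex = (C−B)/|BC| = (0.7242,-0.6896); ey = (0.6896,0.7242)
θ=39°: P = B + 1.79·ex + -1.61·ey = (2.5174,-0.5124)
θ=93°: B = A + 3.00·(cos93°, sin93°) = (-0.1570, 2.9959)
θ=93°: |BD| = 8.6898
θ=93°: circle(B,7.00) ∩ circle(D,3.00): a=6.6464, h=2.1965
θ=93°:   candidates: C₊=(6.8392,2.7663) cross=19.087; C₋=(5.3247,-1.3574) cross=-19.087
θ=93°:   branch - wants cross < 0 → take C=(5.3247,-1.3574) (cross=-19.087)
θ=93°: ex = (C−B)/|BC| = (0.7831,-0.6219); ey = (0.6219,0.7831)
θ=93°: P = B + 1.79·ex + -1.61·ey = (0.2435,0.6219)
θ=276°: B = A + 3.00·(cos276°, sin276°) = (0.3136, -2.9836)
θ=276°: |BD| = 8.2452
θ=276°: circle(B,7.00) ∩ circle(D,3.00): a=6.5482, h=2.4740
θ=276°:   candidates: C₊=(5.5229,1.6923) cross=20.398; C₋=(7.3133,-2.9203) cross=-20.398
θ=276°:   branch - wants cross < 0 → take C=(7.3133,-2.9203) (cross=-20.398)
θ=276°: ex = (C−B)/|BC| = (1.0000,0.0090); ey = (-0.0090,1.0000)
θ=276°: P = B + 1.79·ex + -1.61·ey = (2.1181,-4.5773)

θ=13°: 3.66 -1.62
θ=39°: 2.52 -0.51
θ=93°: 0.24 0.62
θ=276°: 2.12 -4.58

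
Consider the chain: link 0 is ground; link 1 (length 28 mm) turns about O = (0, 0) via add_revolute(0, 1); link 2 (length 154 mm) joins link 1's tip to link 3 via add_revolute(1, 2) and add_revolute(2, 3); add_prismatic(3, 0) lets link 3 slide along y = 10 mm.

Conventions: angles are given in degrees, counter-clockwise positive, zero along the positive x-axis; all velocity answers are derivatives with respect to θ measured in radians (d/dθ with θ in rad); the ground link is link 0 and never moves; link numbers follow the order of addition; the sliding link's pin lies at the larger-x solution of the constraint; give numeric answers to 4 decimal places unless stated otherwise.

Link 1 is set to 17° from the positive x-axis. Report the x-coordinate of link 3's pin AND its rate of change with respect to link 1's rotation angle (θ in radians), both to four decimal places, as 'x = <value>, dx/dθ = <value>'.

geometry: r = 28 mm, L = 154 mm, e = 10 mm
crank pin P = (r cos θ, r sin θ) = (26.776533, 8.186408)
h = r sin θ − e = 8.186408 − 10 = -1.813592
x = r cos θ + √(L² − h²) = 26.776533 + 153.989321 = 180.765854
dx/dθ = −r sin θ − h·r cos θ/√(L² − h²) (θ in radians; h = -1.813592) = -7.871050

x = 180.7659, dx/dθ = -7.8711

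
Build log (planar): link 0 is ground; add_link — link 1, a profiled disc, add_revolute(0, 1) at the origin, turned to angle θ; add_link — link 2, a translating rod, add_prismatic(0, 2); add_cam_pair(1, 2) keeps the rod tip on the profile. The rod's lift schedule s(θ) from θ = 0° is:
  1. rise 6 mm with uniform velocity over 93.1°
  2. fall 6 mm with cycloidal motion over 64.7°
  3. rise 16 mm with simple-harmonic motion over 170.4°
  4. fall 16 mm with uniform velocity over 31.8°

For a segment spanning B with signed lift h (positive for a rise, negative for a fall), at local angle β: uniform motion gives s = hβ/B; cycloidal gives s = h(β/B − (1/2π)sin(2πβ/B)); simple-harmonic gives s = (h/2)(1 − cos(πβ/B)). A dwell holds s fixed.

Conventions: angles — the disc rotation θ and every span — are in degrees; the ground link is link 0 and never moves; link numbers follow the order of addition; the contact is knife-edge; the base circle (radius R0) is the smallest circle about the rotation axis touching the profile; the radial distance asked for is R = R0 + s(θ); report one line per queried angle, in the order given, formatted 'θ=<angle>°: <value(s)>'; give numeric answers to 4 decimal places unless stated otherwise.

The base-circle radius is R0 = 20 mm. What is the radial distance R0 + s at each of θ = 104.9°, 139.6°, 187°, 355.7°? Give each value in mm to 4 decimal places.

seg 1 [0°–93.1°] uniform, h=6: full span → s += 6 → s = 6.0000
seg 2 [93.1°–157.8°] cycloidal, h=-6: θ=104.9° here. β=11.8, B=64.7. -6·(0.1824 − sin(2π·0.1824)/(2π)) = -0.2243 → s = 5.7757
seg 2 [93.1°–157.8°] cycloidal, h=-6: θ=139.6° here. β=46.5, B=64.7. -6·(0.7187 − sin(2π·0.7187)/(2π)) = -5.2487 → s = 0.7513
seg 2 [93.1°–157.8°] cycloidal, h=-6: full span → s += -6 → s = 0.0000
seg 3 [157.8°–328.2°] simple-harmonic, h=16: θ=187° here. β=29.2, B=170.4. 16/2·(1 − cos(π·0.1714)) = 1.1315 → s = 1.1315
seg 3 [157.8°–328.2°] simple-harmonic, h=16: full span → s += 16 → s = 16.0000
seg 4 [328.2°–360°] uniform, h=-16: θ=355.7° here. β=27.5, B=31.8. -16·27.5/31.8 = -13.8365 → s = 2.1635
θ=104.9°: R = R0 + s = 20 + 5.7757 = 25.7757
θ=139.6°: R = R0 + s = 20 + 0.7513 = 20.7513
θ=187°: R = R0 + s = 20 + 1.1315 = 21.1315
θ=355.7°: R = R0 + s = 20 + 2.1635 = 22.1635

θ=104.9°: 25.7757
θ=139.6°: 20.7513
θ=187°: 21.1315
θ=355.7°: 22.1635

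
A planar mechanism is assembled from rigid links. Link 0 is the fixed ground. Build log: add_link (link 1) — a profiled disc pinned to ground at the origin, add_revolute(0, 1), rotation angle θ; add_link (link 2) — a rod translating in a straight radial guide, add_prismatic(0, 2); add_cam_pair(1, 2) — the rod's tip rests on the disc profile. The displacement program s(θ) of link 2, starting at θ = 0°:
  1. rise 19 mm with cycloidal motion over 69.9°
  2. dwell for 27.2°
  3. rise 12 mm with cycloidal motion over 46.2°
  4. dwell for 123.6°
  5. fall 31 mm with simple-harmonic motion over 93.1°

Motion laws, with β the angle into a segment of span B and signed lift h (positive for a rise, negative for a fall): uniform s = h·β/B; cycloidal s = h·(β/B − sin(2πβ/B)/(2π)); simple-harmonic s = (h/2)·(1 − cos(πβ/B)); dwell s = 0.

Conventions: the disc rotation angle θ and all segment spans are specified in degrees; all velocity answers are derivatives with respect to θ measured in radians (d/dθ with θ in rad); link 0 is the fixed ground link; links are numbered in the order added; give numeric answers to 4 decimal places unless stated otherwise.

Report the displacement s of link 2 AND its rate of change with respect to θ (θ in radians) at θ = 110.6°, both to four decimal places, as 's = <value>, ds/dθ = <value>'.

seg 1 [0°–69.9°] cycloidal, h=19: full span → s += 19 → s = 19.0000
seg 2 [69.9°–97.1°] dwell: s stays 19.0000
seg 3 [97.1°–143.3°] cycloidal, h=12: θ=110.6° here. β=13.5, B=46.2. 12·(0.2922 − sin(2π·0.2922)/(2π)) = 1.6634 → s = 20.6634
velocity in seg [97.1°–143.3°] (cycloidal), θ in radians: β = 13.5° = 0.2356 rad, B = 46.2° = 0.8063 rad; ds/dθ = (h/B)(1 − cos(2πβ/B)) = (12/0.8063)(1 − cos(2π·0.2922)) = 18.782623 mm/rad

s = 20.6634, ds/dθ = 18.7826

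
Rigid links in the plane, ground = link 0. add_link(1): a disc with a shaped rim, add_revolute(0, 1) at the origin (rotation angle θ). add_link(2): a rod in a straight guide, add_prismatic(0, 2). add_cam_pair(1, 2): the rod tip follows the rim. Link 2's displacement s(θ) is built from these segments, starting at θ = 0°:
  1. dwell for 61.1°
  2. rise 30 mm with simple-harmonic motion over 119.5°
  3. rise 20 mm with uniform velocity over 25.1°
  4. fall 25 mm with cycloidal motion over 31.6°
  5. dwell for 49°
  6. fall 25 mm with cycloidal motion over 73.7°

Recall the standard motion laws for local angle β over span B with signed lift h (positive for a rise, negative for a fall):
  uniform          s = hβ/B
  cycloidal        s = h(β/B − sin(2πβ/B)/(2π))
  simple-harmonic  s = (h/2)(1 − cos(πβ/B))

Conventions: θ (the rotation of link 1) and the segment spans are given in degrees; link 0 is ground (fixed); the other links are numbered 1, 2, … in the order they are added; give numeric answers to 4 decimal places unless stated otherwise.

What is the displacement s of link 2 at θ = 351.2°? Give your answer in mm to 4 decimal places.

segment 1 (0° to 61.1°, dwell): s unchanged at 0.0000
segment 2 (61.1° to 180.6°, simple-harmonic, h = 30) is passed completely: s = 0.0000 + (30) = 30.0000
segment 3 (180.6° to 205.7°, uniform, h = 20) is passed completely: s = 30.0000 + (20) = 50.0000
segment 4 (205.7° to 237.3°, cycloidal, h = -25) is passed completely: s = 50.0000 + (-25) = 25.0000
segment 5 (237.3° to 286.3°, dwell): s unchanged at 25.0000
θ = 351.2° falls in segment 6 (286.3° to 360°, cycloidal, h = -25): β = 351.2 − 286.3 = 64.9°, B = 73.7°; Δs = -25·(0.8806 − sin(2π·0.8806)/(2π)) = -24.7278; s = 25.0000 − 24.7278 = 0.2722

0.2722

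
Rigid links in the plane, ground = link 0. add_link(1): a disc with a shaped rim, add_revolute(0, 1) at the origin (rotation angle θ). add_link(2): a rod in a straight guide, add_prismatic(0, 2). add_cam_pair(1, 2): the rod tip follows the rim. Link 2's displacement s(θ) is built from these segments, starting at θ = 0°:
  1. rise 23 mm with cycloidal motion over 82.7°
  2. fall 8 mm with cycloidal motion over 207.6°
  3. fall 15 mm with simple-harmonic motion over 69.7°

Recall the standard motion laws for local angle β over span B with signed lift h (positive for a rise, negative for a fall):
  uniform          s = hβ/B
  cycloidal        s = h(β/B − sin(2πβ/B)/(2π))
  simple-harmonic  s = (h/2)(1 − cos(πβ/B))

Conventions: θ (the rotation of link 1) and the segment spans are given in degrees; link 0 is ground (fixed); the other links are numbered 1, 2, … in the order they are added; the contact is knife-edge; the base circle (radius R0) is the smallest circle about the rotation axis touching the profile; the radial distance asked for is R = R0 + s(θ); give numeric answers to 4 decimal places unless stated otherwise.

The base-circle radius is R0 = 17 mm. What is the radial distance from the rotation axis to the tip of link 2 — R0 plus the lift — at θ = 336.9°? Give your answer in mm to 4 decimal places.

segment 1 (0° to 82.7°, cycloidal, h = 23) is passed completely: s = 0.0000 + (23) = 23.0000
segment 2 (82.7° to 290.3°, cycloidal, h = -8) is passed completely: s = 23.0000 + (-8) = 15.0000
θ = 336.9° falls in segment 3 (290.3° to 360°, simple-harmonic, h = -15): β = 336.9 − 290.3 = 46.6°, B = 69.7°; Δs = -15/2·(1 − cos(π·0.6686)) = -11.2890; s = 15.0000 − 11.2890 = 3.7110
R = R0 + s = 17 + 3.7110 = 20.7110

20.7110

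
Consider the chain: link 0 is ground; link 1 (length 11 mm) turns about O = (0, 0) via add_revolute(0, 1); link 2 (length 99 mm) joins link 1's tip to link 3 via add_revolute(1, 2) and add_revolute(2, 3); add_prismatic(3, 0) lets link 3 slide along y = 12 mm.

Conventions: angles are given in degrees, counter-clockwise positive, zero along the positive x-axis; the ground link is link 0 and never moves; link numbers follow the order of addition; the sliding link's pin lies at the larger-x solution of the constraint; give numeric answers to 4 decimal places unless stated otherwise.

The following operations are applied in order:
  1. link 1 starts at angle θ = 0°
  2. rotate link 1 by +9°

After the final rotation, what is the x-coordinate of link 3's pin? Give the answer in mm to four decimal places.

geometry: r = 11 mm, L = 99 mm, e = 12 mm; θ starts at 0°
rotate link 1 by +9°: θ ← 0° +9° = 9°
crank pin P = (r cos θ, r sin θ) = (10.864572, 1.720779)
h = r sin θ − e = 1.720779 − 12 = -10.279221
x = r cos θ + √(L² − h²) = 10.864572 + 98.464906 = 109.329477

109.3295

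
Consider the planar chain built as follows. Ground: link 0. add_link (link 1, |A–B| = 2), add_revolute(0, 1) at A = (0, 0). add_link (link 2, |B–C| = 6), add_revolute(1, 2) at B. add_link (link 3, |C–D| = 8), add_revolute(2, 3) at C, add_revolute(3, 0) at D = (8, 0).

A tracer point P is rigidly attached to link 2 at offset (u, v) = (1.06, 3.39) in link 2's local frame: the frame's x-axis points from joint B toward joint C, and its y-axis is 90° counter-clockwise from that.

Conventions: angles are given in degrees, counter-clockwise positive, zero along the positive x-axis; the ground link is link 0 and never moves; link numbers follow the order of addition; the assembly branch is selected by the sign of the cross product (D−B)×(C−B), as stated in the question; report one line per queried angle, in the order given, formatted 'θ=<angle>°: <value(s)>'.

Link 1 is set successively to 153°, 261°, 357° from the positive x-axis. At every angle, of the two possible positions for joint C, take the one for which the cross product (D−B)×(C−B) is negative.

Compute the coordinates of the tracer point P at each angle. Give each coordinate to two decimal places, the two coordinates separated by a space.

A=(0,0), D=(8.00,0)
θ=153°: B = A + 2.00·(cos153°, sin153°) = (-1.7820, 0.9080)
θ=153°: |BD| = 9.8241
θ=153°: circle(B,6.00) ∩ circle(D,8.00): a=3.4870, h=4.8827
θ=153°:   candidates: C₊=(2.1413,5.4475) cross=47.968; C₋=(1.2387,-4.2761) cross=-47.968
θ=153°:   branch - wants cross < 0 → take C=(1.2387,-4.2761) (cross=-47.968)
θ=153°: ex = (C−B)/|BC| = (0.5035,-0.8640); ey = (0.8640,0.5035)
θ=153°: P = B + 1.06·ex + 3.39·ey = (1.6807,1.6988)
θ=261°: B = A + 2.00·(cos261°, sin261°) = (-0.3129, -1.9754)
θ=261°: |BD| = 8.5443
θ=261°: circle(B,6.00) ∩ circle(D,8.00): a=2.6337, h=5.3911
θ=261°:   candidates: C₊=(1.0031,3.8785) cross=46.063; C₋=(3.4958,-6.6115) cross=-46.063
θ=261°:   branch - wants cross < 0 → take C=(3.4958,-6.6115) (cross=-46.063)
θ=261°: ex = (C−B)/|BC| = (0.6348,-0.7727); ey = (0.7727,0.6348)
θ=261°: P = B + 1.06·ex + 3.39·ey = (2.9794,-0.6425)
θ=357°: B = A + 2.00·(cos357°, sin357°) = (1.9973, -0.1047)
θ=357°: |BD| = 6.0037
θ=357°: circle(B,6.00) ∩ circle(D,8.00): a=0.6699, h=5.9625
θ=357°:   candidates: C₊=(2.5631,5.8686) cross=35.797; C₋=(2.7710,-6.0546) cross=-35.797
θ=357°:   branch - wants cross < 0 → take C=(2.7710,-6.0546) (cross=-35.797)
θ=357°: ex = (C−B)/|BC| = (0.1290,-0.9916); ey = (0.9916,0.1290)
θ=357°: P = B + 1.06·ex + 3.39·ey = (5.4957,-0.7186)

θ=153°: 1.68 1.70
θ=261°: 2.98 -0.64
θ=357°: 5.50 -0.72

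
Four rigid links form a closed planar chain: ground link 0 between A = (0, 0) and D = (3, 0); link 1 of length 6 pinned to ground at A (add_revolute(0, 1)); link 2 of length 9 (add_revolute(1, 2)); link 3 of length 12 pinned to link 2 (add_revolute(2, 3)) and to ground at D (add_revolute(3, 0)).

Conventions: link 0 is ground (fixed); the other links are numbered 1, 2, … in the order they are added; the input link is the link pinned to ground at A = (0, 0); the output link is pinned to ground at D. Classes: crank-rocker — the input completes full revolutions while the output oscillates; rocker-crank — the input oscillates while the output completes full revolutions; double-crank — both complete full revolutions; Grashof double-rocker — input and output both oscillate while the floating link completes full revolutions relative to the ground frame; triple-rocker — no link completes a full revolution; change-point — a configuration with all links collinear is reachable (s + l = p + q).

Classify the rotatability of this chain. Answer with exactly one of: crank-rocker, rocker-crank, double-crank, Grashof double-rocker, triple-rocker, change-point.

lengths: ground=3, input=6, coupler=9, output=12
sorted: s=3 (shortest), l=12 (longest), p+q=15
s + l = 15 vs p + q = 15
s + l = p + q → change-point (collinear configuration reachable)

change-point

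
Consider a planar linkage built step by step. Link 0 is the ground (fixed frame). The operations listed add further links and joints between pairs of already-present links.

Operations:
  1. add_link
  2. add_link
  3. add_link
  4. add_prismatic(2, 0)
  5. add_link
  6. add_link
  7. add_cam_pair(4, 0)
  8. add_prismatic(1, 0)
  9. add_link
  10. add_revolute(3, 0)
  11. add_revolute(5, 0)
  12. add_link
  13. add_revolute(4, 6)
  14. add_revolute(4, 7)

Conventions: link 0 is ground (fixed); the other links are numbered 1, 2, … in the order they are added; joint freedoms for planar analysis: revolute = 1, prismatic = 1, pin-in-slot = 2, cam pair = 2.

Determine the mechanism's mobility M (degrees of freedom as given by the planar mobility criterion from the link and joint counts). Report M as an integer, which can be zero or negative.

(L,J1,J2)=(1,0,0); link0 fixed
link1: (2,0,0)
link2: (3,0,0)
link3: (4,0,0)
P 2-0 [J1]: (4,1,0)
link4: (5,1,0)
link5: (6,1,0)
C 4-0 [J2]: (6,1,1)
P 1-0 [J1]: (6,2,1)
link6: (7,2,1)
R 3-0 [J1]: (7,3,1)
R 5-0 [J1]: (7,4,1)
link7: (8,4,1)
R 4-6 [J1]: (8,5,1)
R 4-7 [J1]: (8,6,1)
Grübler: 3·7 − 2·6 − 1 = 8

M = 8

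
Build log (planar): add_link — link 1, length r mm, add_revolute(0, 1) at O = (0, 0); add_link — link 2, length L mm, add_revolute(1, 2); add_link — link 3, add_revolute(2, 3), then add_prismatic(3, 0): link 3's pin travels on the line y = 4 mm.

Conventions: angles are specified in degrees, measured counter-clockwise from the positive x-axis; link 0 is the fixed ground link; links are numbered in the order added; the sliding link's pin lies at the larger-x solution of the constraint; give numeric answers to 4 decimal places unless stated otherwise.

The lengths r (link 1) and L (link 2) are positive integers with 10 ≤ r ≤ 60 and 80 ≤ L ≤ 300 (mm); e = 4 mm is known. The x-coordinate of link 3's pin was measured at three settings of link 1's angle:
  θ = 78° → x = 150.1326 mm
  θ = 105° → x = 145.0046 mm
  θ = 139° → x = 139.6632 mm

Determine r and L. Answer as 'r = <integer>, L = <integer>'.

constraint per measurement: (x − r cos θ)² + (r sin θ − e)² = L²
subtracting the θ₁ and θ₂ equations cancels the r² and L² terms:
r = (x₁² − x₂²) / (2[(x₁cos θ₁ + e sin θ₁) − (x₂cos θ₂ + e sin θ₂)]) = 11.0001 → r = 11
L² = (x₁ − r cos θ₁)² + (r sin θ₁ − e)² = 21904.0055 → L = 148.0000 → L = 148
check at θ₃=139°: x = 139.6632 (printed 139.6632) ✓

r = 11, L = 148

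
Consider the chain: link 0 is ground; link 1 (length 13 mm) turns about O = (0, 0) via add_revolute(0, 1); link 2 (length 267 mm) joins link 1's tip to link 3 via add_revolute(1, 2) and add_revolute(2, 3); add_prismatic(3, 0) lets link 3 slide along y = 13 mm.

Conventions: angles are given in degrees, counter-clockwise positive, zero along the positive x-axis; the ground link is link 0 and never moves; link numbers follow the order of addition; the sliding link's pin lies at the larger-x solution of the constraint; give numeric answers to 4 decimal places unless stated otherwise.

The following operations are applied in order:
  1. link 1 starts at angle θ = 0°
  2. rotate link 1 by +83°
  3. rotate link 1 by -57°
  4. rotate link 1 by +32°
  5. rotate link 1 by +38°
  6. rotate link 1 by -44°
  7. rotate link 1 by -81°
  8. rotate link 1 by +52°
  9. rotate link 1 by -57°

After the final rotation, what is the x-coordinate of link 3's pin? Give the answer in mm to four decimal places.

geometry: r = 13 mm, L = 267 mm, e = 13 mm; θ starts at 0°
rotate link 1 by +83°: θ ← 0° +83° = 83°
rotate link 1 by -57°: θ ← 83° -57° = 26°
rotate link 1 by +32°: θ ← 26° +32° = 58°
rotate link 1 by +38°: θ ← 58° +38° = 96°
rotate link 1 by -44°: θ ← 96° -44° = 52°
rotate link 1 by -81°: θ ← 52° -81° = -29°
rotate link 1 by +52°: θ ← -29° +52° = 23°
rotate link 1 by -57°: θ ← 23° -57° = -34°
crank pin P = (r cos θ, r sin θ) = (10.777488, -7.269508)
h = r sin θ − e = -7.269508 − 13 = -20.269508
x = r cos θ + √(L² − h²) = 10.777488 + 266.229501 = 277.006989

277.0070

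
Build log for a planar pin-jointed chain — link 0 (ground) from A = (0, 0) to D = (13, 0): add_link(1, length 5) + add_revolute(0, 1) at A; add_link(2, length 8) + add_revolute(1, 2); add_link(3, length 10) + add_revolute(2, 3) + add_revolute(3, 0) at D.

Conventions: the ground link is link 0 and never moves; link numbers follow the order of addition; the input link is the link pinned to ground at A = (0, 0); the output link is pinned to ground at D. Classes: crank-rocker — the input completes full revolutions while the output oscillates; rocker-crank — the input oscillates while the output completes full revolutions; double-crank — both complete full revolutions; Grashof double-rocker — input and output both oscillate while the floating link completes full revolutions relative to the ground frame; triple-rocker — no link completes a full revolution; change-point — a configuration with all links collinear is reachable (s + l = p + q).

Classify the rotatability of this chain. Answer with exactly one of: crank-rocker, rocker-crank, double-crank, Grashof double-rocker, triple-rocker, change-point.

lengths: ground=13, input=5, coupler=8, output=10
sorted: s=5 (shortest), l=13 (longest), p+q=18
s + l = 18 vs p + q = 18
s + l = p + q → change-point (collinear configuration reachable)

change-point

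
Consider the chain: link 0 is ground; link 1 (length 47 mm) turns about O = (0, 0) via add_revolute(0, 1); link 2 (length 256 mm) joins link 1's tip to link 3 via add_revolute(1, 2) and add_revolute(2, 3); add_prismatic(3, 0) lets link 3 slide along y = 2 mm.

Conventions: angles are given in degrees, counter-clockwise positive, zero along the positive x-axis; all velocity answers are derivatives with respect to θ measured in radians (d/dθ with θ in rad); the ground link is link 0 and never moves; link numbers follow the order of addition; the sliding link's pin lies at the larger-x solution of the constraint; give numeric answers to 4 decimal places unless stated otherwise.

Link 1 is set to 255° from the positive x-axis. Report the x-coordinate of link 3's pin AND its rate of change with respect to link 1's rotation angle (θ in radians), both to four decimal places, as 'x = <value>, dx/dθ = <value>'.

geometry: r = 47 mm, L = 256 mm, e = 2 mm
crank pin P = (r cos θ, r sin θ) = (-12.164495, -45.398514)
h = r sin θ − e = -45.398514 − 2 = -47.398514
x = r cos θ + √(L² − h²) = -12.164495 + 251.573808 = 239.409313
dx/dθ = −r sin θ − h·r cos θ/√(L² − h²) (θ in radians; h = -47.398514) = 43.106626

x = 239.4093, dx/dθ = 43.1066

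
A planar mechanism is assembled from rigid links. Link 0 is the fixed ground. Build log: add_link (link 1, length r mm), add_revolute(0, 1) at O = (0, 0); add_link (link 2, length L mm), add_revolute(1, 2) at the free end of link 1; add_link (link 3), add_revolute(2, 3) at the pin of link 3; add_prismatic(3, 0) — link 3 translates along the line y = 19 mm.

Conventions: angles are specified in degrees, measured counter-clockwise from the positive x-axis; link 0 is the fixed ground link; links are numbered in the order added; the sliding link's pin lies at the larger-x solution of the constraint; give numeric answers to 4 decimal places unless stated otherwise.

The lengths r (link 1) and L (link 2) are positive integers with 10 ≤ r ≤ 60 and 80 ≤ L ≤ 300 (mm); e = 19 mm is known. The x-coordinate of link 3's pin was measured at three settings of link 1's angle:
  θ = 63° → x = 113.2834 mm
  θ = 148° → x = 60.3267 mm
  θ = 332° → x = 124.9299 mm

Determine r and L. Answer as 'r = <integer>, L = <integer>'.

constraint per measurement: (x − r cos θ)² + (r sin θ − e)² = L²
subtracting the θ₁ and θ₂ equations cancels the r² and L² terms:
r = (x₁² − x₂²) / (2[(x₁cos θ₁ + e sin θ₁) − (x₂cos θ₂ + e sin θ₂)]) = 42.0000 → r = 42
L² = (x₁ − r cos θ₁)² + (r sin θ₁ − e)² = 9215.9970 → L = 96.0000 → L = 96
check at θ₃=332°: x = 124.9299 (printed 124.9299) ✓

r = 42, L = 96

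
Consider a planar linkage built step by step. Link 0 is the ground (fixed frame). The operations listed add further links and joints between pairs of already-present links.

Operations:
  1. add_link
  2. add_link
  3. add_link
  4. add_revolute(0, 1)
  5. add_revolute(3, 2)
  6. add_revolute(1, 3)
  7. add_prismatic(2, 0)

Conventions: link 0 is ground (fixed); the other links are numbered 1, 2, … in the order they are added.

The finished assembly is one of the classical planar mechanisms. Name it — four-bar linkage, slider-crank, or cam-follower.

links: 4 (incl. ground); joints: 3 revolute, 1 prismatic, 0 higher (cam) pair, forming one closed loop
4 links, 3 revolutes + 1 prismatic in one loop → slider-crank

slider-crank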